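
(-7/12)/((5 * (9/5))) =-0.06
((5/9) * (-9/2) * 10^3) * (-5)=12500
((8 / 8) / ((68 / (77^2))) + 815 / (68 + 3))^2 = 9735.78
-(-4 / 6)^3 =8 / 27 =0.30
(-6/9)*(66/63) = -44/63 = -0.70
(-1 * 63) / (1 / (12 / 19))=-756 / 19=-39.79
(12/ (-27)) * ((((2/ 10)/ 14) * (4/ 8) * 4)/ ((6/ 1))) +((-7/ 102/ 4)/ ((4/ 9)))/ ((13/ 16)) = -20729/ 417690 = -0.05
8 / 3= 2.67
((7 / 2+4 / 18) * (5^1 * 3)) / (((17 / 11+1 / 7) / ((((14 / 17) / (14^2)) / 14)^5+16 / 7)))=75.59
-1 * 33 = -33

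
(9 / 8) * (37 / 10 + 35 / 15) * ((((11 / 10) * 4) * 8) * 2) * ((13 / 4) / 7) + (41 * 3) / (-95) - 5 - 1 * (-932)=7631271 / 6650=1147.56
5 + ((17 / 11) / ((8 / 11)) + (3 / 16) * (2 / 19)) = 543 / 76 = 7.14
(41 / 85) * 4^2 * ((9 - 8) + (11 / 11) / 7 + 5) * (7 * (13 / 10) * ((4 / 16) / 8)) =22919 / 1700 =13.48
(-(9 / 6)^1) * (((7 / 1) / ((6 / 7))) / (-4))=49 / 16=3.06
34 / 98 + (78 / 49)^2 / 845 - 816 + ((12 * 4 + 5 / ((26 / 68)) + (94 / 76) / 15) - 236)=-990.49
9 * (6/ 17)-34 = -524/ 17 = -30.82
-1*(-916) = 916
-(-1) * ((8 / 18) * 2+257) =2321 / 9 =257.89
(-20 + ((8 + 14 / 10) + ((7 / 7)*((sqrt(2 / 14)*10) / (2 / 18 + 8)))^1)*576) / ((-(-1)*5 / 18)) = 186624*sqrt(7) / 511 + 485496 / 25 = 20386.10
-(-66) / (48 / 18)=99 / 4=24.75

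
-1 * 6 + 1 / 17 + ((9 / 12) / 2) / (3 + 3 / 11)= -9509 / 1632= -5.83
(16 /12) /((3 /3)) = 4 /3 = 1.33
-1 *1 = -1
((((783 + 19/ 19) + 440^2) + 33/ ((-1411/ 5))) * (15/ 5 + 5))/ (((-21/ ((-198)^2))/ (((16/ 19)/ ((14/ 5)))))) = -873111435.91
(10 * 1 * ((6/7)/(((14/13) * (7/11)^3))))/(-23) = -519090/386561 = -1.34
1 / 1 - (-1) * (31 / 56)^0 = 2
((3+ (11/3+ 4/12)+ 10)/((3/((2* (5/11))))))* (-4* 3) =-680/11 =-61.82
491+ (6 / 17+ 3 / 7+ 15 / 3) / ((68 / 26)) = 997765 / 2023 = 493.21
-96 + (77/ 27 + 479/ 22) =-42397/ 594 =-71.38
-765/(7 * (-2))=765/14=54.64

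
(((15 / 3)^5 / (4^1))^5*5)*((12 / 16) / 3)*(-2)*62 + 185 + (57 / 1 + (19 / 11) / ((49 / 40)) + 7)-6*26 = -45110937207937146.19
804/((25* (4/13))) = 2613/25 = 104.52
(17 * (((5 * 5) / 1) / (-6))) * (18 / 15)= -85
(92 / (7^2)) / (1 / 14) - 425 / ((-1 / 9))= 26959 / 7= 3851.29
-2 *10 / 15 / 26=-2 / 39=-0.05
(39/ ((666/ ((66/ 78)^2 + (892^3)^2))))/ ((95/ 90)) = 255385999759265476971/ 9139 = 27944632865659861.80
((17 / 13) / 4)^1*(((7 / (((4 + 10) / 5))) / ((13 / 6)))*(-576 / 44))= -9180 / 1859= -4.94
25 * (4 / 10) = 10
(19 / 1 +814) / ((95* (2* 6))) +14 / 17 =30121 / 19380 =1.55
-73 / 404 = -0.18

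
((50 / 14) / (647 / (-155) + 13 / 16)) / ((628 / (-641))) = 9935500 / 9162363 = 1.08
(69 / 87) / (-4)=-23 / 116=-0.20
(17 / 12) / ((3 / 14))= 119 / 18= 6.61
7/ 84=1/ 12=0.08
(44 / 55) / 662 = 2 / 1655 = 0.00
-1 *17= -17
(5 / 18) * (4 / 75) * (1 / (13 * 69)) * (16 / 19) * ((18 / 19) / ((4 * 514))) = 8 / 1248314535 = 0.00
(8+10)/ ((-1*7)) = -18/ 7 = -2.57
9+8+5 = 22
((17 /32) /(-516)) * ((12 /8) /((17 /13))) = -13 /11008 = -0.00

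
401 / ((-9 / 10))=-4010 / 9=-445.56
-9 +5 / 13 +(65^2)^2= 232058013 / 13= 17850616.38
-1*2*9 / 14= -1.29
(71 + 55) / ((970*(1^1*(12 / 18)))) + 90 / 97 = 1089 / 970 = 1.12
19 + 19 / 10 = 209 / 10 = 20.90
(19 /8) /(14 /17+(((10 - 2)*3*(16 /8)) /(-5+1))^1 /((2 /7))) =-323 /5600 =-0.06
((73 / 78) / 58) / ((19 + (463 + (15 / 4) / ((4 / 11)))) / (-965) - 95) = -281780 / 1667859687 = -0.00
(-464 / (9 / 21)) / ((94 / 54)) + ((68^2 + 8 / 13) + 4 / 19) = 46469300 / 11609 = 4002.87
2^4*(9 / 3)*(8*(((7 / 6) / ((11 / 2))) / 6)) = 448 / 33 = 13.58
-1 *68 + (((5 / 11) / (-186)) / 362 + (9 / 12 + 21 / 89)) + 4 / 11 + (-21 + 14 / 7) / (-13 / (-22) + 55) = -66.99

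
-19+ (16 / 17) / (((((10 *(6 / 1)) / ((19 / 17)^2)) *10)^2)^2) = -18250674192871316436959 / 960561799625700000000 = -19.00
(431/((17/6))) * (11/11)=2586/17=152.12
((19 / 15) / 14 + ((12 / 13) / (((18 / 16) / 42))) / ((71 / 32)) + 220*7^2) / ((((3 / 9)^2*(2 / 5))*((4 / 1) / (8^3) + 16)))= 66960495904 / 4412863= 15173.93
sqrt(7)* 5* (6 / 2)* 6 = 90* sqrt(7) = 238.12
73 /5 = 14.60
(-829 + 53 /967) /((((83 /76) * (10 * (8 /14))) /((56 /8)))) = -74628029 /80261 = -929.82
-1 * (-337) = 337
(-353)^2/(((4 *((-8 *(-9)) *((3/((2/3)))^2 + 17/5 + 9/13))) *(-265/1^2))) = -1619917/24151464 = -0.07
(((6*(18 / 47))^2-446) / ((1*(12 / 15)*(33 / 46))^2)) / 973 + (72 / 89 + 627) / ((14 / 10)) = 186261062321875 / 416635659594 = 447.06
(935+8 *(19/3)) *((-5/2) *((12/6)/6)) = -14785/18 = -821.39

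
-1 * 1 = -1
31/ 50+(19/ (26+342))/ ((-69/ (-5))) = 395951/ 634800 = 0.62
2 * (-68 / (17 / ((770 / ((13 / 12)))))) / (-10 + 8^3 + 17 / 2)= -147840 / 13273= -11.14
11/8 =1.38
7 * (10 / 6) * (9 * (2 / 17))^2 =3780 / 289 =13.08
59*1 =59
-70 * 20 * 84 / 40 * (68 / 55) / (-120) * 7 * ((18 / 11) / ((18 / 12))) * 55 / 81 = 46648 / 297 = 157.06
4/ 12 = 1/ 3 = 0.33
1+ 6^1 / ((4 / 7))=11.50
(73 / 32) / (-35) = -73 / 1120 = -0.07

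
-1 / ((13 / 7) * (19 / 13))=-0.37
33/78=11/26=0.42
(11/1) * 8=88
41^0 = 1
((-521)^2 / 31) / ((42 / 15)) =1357205 / 434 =3127.20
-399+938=539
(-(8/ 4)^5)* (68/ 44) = -544/ 11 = -49.45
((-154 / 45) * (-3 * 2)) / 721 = 44 / 1545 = 0.03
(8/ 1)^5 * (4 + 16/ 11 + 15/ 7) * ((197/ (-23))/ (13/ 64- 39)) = 54961.27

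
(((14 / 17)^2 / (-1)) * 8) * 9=-14112 / 289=-48.83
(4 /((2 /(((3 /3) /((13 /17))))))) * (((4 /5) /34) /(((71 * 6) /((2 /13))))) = 4 /179985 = 0.00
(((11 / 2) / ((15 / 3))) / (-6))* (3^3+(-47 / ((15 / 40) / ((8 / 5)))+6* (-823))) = 843403 / 900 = 937.11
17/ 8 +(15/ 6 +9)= 109/ 8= 13.62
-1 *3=-3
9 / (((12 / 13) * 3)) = 13 / 4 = 3.25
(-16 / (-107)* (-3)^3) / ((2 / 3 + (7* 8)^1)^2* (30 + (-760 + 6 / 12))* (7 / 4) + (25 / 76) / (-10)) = 590976 / 600051542915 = 0.00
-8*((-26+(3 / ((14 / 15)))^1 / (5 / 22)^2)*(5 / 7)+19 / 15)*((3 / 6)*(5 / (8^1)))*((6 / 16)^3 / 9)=-19951 / 50176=-0.40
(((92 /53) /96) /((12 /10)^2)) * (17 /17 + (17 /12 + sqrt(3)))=575 * sqrt(3) /45792 + 16675 /549504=0.05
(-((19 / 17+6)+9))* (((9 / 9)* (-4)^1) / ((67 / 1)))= 0.96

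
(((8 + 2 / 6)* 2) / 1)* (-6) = -100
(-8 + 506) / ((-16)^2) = 249 / 128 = 1.95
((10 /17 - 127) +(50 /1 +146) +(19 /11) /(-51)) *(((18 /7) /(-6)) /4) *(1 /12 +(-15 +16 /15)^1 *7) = 3802499 /5236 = 726.22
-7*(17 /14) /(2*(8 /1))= -17 /32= -0.53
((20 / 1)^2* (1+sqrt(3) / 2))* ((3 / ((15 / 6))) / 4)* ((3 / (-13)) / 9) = -40 / 13 - 20* sqrt(3) / 13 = -5.74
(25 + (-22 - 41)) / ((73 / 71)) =-2698 / 73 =-36.96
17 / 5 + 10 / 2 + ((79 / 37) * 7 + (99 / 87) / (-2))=244397 / 10730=22.78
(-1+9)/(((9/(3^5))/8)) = 1728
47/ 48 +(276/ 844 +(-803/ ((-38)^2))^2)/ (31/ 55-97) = 2269555355611/ 2333567443584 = 0.97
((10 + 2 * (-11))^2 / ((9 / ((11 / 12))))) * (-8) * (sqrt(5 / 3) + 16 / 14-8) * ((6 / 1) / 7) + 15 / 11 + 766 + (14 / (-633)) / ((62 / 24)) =5136754477 / 3525599-704 * sqrt(15) / 21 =1327.15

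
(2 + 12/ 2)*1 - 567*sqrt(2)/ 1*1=8 - 567*sqrt(2)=-793.86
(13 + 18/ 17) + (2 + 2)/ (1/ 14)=1191/ 17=70.06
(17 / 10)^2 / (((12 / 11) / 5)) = 3179 / 240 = 13.25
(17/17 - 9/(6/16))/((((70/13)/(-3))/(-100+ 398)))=133653/35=3818.66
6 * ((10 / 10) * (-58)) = -348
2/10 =1/5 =0.20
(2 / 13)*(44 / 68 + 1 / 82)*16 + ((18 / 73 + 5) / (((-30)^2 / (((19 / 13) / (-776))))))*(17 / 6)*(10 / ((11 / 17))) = 380482322503 / 234532916640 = 1.62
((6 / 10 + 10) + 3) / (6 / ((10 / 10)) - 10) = -17 / 5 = -3.40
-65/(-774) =65/774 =0.08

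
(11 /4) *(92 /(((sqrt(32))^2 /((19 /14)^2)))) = 91333 /6272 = 14.56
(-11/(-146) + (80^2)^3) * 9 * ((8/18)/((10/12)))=459276288000132/365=1258291200000.36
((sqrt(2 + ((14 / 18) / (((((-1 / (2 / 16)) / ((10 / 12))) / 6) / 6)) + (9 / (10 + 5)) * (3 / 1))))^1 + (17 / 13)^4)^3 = 1298870067593 * sqrt(795) / 1468315297800 + 15263368958673193 / 465961702449620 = 57.70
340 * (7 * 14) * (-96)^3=-29479403520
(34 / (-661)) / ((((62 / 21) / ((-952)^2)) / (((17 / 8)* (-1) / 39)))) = 229181624 / 266383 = 860.35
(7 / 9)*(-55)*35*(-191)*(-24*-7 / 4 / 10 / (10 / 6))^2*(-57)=-2587829013 / 25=-103513160.52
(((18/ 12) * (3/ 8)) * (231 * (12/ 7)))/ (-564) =-297/ 752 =-0.39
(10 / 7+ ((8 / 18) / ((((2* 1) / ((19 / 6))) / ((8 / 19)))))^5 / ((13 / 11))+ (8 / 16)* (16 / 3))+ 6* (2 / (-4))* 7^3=-1338267420095 / 1305750537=-1024.90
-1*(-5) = 5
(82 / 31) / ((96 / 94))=1927 / 744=2.59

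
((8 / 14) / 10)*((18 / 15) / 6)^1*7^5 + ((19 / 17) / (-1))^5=6756250839 / 35496425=190.34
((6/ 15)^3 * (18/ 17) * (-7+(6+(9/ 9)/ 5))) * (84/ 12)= -4032/ 10625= -0.38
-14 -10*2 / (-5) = -10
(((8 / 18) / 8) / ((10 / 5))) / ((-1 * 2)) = -1 / 72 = -0.01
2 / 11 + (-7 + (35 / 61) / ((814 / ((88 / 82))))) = -6939505 / 1017907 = -6.82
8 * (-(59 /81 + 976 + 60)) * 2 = -1343600 /81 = -16587.65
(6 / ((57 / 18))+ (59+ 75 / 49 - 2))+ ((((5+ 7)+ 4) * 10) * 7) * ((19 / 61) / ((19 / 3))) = 6559776 / 56791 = 115.51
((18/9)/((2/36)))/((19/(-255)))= -9180/19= -483.16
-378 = -378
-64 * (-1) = 64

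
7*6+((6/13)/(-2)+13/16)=8857/208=42.58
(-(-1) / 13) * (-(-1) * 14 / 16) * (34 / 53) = 119 / 2756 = 0.04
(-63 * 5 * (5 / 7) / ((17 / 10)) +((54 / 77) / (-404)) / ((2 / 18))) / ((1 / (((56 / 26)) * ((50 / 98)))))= -1750031550 / 12031019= -145.46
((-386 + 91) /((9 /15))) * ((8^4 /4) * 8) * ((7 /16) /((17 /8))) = -42291200 /51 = -829239.22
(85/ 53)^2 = 7225/ 2809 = 2.57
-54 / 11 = -4.91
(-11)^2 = 121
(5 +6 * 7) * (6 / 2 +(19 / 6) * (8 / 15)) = 9917 / 45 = 220.38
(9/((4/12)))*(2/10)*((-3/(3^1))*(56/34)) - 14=-1946/85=-22.89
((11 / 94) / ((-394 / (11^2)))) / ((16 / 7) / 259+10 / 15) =-658119 / 12370024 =-0.05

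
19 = 19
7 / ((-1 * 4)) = -7 / 4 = -1.75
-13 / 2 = -6.50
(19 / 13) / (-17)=-19 / 221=-0.09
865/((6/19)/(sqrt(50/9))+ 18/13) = 101486125/160929 - 13887575*sqrt(2)/321858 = 569.61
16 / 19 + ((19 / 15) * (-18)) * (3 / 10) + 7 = 476 / 475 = 1.00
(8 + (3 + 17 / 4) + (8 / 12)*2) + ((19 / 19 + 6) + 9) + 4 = 439 / 12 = 36.58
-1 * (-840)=840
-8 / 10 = -0.80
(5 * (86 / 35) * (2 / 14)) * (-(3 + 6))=-774 / 49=-15.80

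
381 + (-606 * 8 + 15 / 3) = -4462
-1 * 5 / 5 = -1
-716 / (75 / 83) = -59428 / 75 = -792.37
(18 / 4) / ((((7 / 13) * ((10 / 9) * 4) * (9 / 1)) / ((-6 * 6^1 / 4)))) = -1053 / 560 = -1.88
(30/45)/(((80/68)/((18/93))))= 17/155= 0.11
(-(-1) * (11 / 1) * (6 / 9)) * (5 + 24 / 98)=5654 / 147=38.46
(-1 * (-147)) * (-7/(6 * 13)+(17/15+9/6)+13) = 2284.91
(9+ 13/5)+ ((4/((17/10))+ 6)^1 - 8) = 1016/85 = 11.95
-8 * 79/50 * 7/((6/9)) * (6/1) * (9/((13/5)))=-179172/65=-2756.49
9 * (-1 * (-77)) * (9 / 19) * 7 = 43659 / 19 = 2297.84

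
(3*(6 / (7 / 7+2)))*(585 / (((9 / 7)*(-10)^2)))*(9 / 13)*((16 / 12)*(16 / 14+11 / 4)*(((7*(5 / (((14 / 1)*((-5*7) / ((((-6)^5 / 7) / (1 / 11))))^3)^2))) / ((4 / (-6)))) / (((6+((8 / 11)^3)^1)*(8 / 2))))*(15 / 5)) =-35956153442352090723103885322354688 / 6432521956552234375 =-5589744377899367.36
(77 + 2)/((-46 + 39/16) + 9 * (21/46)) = -29072/14519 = -2.00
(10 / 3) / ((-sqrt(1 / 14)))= -10 * sqrt(14) / 3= -12.47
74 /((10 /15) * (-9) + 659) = 74 /653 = 0.11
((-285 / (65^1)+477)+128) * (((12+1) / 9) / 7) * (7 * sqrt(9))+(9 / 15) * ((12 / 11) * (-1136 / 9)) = 415808 / 165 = 2520.05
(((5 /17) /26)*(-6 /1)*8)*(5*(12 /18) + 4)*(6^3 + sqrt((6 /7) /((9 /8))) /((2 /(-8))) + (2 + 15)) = -205040 /221 + 14080*sqrt(21) /4641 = -913.88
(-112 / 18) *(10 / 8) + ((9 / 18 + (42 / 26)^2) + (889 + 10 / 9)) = 897839 / 1014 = 885.44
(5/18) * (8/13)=20/117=0.17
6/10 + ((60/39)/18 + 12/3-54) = -28849/585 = -49.31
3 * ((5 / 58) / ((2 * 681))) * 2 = 5 / 13166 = 0.00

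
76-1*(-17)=93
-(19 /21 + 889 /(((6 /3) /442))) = -4125868 /21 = -196469.90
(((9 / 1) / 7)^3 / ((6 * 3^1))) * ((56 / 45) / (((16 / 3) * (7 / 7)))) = 27 / 980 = 0.03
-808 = -808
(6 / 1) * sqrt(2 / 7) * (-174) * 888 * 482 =-446848704 * sqrt(14) / 7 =-238850679.16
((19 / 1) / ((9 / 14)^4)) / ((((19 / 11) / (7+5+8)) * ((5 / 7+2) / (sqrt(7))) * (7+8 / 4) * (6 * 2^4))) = 1848770 * sqrt(7) / 3365793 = 1.45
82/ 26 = 41/ 13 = 3.15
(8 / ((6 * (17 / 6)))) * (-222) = -1776 / 17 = -104.47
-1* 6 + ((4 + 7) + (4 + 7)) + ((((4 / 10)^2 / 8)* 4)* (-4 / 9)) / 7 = 25192 / 1575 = 15.99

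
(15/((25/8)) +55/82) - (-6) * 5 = 14543/410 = 35.47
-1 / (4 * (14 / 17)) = -17 / 56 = -0.30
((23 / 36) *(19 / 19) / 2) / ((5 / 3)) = 23 / 120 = 0.19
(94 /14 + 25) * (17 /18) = 629 /21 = 29.95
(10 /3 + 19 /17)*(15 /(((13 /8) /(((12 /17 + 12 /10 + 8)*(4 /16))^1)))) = 382268 /3757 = 101.75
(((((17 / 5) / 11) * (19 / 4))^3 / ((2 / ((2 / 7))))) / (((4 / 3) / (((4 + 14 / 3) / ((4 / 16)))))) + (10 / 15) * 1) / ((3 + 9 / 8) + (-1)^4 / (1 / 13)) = 1388768413 / 1914643500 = 0.73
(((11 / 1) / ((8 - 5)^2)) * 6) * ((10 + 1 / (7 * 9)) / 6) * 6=13882 / 189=73.45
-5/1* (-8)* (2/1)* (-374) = -29920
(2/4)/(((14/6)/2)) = 3/7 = 0.43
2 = 2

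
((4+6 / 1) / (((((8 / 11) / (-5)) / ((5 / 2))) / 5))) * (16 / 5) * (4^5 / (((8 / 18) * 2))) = -3168000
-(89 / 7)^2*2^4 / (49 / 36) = -4562496 / 2401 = -1900.25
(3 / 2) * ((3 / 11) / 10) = 9 / 220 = 0.04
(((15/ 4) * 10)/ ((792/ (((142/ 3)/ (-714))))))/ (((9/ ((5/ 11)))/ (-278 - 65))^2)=-745810625/ 791763984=-0.94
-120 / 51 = -40 / 17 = -2.35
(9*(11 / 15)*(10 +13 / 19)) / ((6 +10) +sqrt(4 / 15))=11484 / 2603 - 957*sqrt(15) / 26030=4.27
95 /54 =1.76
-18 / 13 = -1.38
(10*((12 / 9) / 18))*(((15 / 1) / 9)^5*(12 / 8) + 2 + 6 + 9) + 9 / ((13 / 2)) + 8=1031084 / 28431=36.27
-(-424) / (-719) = -424 / 719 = -0.59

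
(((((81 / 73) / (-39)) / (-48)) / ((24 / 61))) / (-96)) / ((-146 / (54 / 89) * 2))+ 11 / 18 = 277799676391 / 454581264384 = 0.61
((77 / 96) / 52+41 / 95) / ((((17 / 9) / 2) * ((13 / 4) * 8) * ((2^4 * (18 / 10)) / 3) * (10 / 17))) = 0.00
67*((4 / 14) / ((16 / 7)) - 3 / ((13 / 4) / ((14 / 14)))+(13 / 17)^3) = -12012497 / 510952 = -23.51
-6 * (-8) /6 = 8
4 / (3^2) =4 / 9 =0.44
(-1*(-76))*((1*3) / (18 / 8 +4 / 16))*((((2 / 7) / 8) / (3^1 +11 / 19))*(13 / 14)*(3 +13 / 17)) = 225264 / 70805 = 3.18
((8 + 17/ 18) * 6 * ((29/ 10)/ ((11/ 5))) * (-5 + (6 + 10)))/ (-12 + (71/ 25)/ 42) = -817075/ 12529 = -65.21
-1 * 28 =-28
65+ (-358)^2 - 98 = 128131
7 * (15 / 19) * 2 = 210 / 19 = 11.05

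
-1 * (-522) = 522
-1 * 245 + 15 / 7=-1700 / 7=-242.86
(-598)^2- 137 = 357467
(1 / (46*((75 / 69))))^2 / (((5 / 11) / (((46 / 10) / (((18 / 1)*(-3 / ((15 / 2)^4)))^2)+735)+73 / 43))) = 8006117867 / 550400000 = 14.55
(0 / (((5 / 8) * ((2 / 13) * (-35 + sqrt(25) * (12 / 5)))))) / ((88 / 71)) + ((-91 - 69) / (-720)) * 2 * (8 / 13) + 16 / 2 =968 / 117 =8.27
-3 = -3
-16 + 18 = 2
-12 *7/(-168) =1/2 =0.50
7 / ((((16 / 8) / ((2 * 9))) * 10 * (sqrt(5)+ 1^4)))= -63 / 40+ 63 * sqrt(5) / 40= 1.95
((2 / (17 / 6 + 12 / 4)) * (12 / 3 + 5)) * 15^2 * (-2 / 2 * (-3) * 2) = 29160 / 7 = 4165.71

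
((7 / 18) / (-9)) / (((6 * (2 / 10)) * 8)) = -35 / 7776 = -0.00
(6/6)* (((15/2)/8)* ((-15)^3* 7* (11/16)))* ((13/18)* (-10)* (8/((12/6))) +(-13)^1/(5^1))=122747625/256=479482.91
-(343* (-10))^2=-11764900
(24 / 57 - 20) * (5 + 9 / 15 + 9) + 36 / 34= -459942 / 1615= -284.79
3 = 3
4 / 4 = 1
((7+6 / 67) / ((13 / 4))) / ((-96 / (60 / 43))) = -2375 / 74906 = -0.03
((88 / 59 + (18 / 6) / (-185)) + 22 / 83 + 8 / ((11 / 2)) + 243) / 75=817809858 / 249134875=3.28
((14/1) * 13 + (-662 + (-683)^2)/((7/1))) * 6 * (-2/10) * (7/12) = -46710.10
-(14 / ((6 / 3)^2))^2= -49 / 4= -12.25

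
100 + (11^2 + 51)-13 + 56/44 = 2863/11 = 260.27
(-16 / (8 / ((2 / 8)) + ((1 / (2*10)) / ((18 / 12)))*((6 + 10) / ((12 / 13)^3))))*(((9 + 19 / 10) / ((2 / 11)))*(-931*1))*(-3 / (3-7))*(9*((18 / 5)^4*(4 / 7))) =1171546702115328 / 66173125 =17704267.44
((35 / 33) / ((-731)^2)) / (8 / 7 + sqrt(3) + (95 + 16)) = 192325 / 10863865853214 -1715* sqrt(3) / 10863865853214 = 0.00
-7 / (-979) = 7 / 979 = 0.01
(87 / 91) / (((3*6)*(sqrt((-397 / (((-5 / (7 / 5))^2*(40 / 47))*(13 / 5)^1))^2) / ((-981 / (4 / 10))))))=-59268750 / 6400037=-9.26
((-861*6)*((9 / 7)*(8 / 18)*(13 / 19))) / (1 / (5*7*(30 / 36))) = -1119300 / 19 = -58910.53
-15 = -15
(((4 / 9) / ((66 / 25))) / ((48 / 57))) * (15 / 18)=2375 / 14256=0.17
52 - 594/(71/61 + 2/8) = -42332/115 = -368.10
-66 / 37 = -1.78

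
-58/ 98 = -29/ 49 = -0.59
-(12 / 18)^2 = -4 / 9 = -0.44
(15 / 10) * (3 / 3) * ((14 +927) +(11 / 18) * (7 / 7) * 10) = 4262 / 3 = 1420.67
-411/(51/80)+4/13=-142412/221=-644.40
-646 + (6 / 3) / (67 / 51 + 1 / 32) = -1414706 / 2195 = -644.51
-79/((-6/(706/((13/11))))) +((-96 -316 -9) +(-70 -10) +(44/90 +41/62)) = 267154457/36270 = 7365.71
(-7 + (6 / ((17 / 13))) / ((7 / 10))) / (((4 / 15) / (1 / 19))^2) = -0.02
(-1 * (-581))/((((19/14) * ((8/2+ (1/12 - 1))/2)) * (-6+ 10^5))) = 97608/35147891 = 0.00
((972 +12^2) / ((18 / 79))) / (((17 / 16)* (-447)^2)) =78368 / 3396753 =0.02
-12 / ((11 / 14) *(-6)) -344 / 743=17020 / 8173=2.08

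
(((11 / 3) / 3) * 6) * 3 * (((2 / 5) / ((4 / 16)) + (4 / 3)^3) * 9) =786.13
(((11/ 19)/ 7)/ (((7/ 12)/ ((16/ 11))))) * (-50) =-9600/ 931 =-10.31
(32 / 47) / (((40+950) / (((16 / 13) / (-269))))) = -256 / 81357705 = -0.00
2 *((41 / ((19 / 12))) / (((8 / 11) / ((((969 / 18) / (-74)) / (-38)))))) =7667 / 5624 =1.36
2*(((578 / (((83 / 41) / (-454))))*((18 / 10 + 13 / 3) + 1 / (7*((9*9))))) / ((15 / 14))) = -748517634224 / 504225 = -1484491.32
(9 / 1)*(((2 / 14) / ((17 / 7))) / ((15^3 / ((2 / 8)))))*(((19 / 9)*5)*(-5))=-19 / 9180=-0.00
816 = 816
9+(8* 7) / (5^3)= 1181 / 125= 9.45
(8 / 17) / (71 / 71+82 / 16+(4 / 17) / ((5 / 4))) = 320 / 4293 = 0.07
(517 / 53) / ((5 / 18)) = 9306 / 265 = 35.12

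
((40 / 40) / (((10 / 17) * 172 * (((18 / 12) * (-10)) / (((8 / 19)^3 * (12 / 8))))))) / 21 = -544 / 154841925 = -0.00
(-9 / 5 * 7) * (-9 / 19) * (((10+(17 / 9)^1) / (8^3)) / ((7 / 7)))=6741 / 48640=0.14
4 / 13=0.31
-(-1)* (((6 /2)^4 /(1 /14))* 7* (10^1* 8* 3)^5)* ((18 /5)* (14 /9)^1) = 35396093214720000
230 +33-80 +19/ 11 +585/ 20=9415/ 44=213.98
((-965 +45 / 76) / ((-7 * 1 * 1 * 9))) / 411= 535 / 14364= 0.04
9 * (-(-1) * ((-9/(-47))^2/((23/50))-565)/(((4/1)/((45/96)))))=-3874757175/6503296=-595.81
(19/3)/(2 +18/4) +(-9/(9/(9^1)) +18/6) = -196/39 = -5.03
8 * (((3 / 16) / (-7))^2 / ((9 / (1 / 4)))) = 1 / 6272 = 0.00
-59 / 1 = -59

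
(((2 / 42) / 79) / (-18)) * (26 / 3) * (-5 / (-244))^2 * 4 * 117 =-4225 / 74077668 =-0.00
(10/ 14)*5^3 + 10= 695/ 7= 99.29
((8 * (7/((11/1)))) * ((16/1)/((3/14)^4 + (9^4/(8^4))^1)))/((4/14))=30840979456/173510667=177.75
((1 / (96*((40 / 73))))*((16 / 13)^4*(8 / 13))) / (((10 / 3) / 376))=28106752 / 9282325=3.03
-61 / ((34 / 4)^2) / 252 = -61 / 18207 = -0.00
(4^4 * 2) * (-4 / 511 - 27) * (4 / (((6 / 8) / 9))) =-339173376 / 511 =-663744.38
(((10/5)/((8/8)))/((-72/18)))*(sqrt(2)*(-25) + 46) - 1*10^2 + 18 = -105 + 25*sqrt(2)/2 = -87.32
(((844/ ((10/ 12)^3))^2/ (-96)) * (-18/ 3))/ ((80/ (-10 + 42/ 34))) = -19343662164/ 1328125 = -14564.64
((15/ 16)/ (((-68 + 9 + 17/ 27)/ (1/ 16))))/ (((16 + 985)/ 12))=-1215/ 100964864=-0.00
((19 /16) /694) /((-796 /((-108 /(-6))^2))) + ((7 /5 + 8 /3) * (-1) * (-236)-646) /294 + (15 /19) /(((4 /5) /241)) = 22115790081667 /92575213920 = 238.90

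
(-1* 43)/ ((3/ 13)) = -559/ 3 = -186.33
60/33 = 20/11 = 1.82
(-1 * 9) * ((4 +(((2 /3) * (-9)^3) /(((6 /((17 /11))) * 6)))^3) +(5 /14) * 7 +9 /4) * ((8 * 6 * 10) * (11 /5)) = 10433816172 /121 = 86229885.72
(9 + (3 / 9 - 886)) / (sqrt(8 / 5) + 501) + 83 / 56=-18814049 / 70279832 + 5260 *sqrt(10) / 3764991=-0.26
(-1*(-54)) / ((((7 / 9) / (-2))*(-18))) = 54 / 7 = 7.71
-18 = -18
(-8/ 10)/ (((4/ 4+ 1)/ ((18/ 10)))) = -18/ 25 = -0.72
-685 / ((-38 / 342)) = 6165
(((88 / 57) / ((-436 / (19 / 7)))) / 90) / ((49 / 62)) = -682 / 5047245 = -0.00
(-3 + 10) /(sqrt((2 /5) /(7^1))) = 7 *sqrt(70) /2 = 29.28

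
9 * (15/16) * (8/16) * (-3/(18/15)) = -675/64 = -10.55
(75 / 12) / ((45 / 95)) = 475 / 36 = 13.19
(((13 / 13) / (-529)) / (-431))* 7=0.00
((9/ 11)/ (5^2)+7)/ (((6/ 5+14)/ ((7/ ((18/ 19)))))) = 6769/ 1980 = 3.42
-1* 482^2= -232324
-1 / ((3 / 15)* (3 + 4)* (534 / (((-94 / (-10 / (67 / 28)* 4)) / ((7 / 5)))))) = -0.01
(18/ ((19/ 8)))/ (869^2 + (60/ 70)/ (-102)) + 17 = 14513070085/ 853709501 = 17.00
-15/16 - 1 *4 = -79/16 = -4.94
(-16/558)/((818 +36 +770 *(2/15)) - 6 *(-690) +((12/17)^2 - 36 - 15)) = -2312/406877325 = -0.00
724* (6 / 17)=255.53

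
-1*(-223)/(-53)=-223/53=-4.21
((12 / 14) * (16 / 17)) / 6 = 16 / 119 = 0.13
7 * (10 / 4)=35 / 2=17.50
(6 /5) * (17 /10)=2.04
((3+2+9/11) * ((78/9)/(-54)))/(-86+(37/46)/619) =23690368/2181815757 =0.01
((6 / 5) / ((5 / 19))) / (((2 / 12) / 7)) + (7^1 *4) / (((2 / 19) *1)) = 457.52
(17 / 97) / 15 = 17 / 1455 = 0.01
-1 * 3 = -3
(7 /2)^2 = 49 /4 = 12.25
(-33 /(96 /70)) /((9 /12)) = -385 /12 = -32.08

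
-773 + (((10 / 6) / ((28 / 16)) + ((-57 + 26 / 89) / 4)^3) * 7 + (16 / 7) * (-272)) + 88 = -20129828061797 / 947478336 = -21245.69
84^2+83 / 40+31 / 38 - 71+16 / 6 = 15938471 / 2280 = 6990.56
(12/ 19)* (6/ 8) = 9/ 19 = 0.47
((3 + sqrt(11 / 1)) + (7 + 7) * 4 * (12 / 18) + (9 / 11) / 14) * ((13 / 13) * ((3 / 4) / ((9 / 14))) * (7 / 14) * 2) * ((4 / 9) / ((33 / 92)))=1288 * sqrt(11) / 891 + 1716812 / 29403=63.18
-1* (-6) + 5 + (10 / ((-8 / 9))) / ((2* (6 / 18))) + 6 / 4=-35 / 8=-4.38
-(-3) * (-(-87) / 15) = 87 / 5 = 17.40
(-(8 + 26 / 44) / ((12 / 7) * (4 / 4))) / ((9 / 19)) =-10.58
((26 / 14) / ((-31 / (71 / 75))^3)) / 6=-4652843 / 527859281250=-0.00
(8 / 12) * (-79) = -158 / 3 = -52.67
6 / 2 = 3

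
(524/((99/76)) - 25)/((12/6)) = 37349/198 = 188.63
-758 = -758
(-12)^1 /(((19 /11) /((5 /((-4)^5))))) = 165 /4864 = 0.03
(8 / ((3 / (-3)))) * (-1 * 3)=24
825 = 825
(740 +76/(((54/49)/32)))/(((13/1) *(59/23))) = 1829972/20709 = 88.37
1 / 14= 0.07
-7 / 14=-1 / 2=-0.50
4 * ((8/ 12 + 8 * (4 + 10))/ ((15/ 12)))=5408/ 15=360.53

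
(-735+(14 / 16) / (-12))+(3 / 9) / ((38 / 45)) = -1340053 / 1824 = -734.68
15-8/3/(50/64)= 869/75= 11.59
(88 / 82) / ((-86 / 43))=-22 / 41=-0.54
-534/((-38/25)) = 6675/19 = 351.32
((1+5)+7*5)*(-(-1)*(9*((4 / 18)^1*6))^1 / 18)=82 / 3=27.33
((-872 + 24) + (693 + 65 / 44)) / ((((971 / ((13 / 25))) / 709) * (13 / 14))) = -6705013 / 106810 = -62.78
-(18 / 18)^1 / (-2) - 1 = -1 / 2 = -0.50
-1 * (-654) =654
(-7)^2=49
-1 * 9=-9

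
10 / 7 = 1.43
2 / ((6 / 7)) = 7 / 3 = 2.33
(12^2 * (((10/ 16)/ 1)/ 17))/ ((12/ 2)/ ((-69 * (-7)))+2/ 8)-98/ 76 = 2061703/ 109174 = 18.88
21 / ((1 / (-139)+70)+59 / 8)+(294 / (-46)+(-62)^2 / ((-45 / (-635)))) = 965897410897 / 17808831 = 54236.99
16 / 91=0.18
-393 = -393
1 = 1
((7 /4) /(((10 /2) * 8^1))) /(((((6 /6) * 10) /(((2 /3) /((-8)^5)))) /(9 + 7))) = -7 /4915200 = -0.00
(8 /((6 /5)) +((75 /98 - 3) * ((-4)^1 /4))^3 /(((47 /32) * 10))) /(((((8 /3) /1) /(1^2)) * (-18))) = -307985527 /1990621080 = -0.15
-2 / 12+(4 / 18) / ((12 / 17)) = 4 / 27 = 0.15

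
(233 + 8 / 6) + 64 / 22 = 7829 / 33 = 237.24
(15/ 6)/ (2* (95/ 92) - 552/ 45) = -1725/ 7039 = -0.25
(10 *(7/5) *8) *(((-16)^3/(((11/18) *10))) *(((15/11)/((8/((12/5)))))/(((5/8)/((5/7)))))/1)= -21233664/605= -35096.97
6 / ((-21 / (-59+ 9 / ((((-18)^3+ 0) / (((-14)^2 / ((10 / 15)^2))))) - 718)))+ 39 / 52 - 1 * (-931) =20771 / 18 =1153.94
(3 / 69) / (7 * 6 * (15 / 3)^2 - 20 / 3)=3 / 71990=0.00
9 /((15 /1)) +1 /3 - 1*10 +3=-6.07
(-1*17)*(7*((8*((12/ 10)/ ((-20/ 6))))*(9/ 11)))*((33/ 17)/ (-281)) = -13608/ 7025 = -1.94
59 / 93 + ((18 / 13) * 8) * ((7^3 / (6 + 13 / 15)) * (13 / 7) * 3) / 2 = 14770757 / 9579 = 1541.99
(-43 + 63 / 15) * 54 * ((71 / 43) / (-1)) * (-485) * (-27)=1948001724 / 43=45302365.67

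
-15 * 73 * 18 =-19710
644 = 644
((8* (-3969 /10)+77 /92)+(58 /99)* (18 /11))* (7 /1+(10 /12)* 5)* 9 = -35502969087 /111320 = -318927.14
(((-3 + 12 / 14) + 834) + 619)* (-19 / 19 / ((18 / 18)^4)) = -10156 / 7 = -1450.86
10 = 10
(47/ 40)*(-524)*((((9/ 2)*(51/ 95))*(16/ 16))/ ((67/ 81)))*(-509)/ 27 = 4315398201/ 127300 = 33899.44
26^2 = 676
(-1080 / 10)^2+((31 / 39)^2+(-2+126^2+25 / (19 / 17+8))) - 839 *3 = 1179924247 / 47151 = 25024.37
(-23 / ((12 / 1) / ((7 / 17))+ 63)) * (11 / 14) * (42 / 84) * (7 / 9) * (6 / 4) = -1771 / 15480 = -0.11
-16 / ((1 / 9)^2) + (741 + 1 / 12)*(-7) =-77803 / 12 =-6483.58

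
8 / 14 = 4 / 7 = 0.57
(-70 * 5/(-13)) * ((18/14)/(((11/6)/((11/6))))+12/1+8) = 573.08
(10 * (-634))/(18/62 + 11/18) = -3537720/503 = -7033.24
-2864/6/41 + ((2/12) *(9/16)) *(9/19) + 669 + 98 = 56491993/74784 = 755.40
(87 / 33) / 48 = 29 / 528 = 0.05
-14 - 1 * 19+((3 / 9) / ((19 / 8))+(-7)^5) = -959872 / 57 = -16839.86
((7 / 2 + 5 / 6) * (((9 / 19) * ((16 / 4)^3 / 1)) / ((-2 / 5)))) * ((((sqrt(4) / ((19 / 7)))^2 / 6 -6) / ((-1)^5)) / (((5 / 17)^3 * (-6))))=261607424 / 20577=12713.58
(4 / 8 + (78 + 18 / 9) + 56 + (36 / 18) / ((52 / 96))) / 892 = 3645 / 23192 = 0.16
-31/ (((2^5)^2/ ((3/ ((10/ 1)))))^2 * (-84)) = 93/ 2936012800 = 0.00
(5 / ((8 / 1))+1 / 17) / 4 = 93 / 544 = 0.17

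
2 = 2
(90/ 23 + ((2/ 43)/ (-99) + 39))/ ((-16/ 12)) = -4201613/ 130548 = -32.18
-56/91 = -8/13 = -0.62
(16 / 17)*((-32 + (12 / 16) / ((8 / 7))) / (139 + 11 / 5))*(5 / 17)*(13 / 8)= -19175 / 192032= -0.10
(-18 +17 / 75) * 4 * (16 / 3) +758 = 85238 / 225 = 378.84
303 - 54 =249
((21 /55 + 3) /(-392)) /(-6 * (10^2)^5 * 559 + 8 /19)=1767 /6869662799999913760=0.00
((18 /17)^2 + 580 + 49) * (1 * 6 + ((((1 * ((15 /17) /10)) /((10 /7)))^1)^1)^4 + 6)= 7561.46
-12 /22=-6 /11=-0.55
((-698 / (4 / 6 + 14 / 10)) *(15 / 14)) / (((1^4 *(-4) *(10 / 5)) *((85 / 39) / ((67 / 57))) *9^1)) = 2.71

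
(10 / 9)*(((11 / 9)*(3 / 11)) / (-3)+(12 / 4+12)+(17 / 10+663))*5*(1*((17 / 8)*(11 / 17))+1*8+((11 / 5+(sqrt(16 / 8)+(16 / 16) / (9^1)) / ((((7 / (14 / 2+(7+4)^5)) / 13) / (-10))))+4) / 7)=-2134337931700*sqrt(2) / 1323 -17071013306321 / 95256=-2460700723.15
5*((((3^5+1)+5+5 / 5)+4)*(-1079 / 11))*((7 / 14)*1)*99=-6166485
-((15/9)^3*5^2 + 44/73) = -229313/1971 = -116.34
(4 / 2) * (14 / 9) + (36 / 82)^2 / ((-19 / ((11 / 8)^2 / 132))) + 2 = 94025743 / 18396864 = 5.11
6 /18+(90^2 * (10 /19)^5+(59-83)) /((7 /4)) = 9024216181 /51998079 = 173.55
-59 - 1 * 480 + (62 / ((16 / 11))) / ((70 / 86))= -136257 / 280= -486.63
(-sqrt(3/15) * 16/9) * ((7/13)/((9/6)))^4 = -614656 * sqrt(5)/104104845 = -0.01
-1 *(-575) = 575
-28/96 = -7/24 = -0.29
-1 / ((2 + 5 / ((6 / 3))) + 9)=-2 / 27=-0.07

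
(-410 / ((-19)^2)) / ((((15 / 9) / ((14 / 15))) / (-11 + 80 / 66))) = 19516 / 3135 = 6.23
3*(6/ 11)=18/ 11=1.64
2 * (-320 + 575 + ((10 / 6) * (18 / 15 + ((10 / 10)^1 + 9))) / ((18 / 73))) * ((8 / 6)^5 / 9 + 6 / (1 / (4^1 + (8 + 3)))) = 3533276732 / 59049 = 59836.35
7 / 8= 0.88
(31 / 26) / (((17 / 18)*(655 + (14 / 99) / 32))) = 441936 / 229293467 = 0.00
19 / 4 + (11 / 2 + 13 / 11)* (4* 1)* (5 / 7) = 1049 / 44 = 23.84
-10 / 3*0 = 0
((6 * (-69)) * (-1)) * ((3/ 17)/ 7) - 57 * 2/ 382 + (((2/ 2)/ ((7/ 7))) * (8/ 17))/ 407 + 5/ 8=796648467/ 74005624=10.76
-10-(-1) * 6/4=-8.50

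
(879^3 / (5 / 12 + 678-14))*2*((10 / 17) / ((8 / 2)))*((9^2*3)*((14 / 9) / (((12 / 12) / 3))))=6601351987080 / 19363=340926095.50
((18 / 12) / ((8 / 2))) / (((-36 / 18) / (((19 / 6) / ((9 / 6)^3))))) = -19 / 108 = -0.18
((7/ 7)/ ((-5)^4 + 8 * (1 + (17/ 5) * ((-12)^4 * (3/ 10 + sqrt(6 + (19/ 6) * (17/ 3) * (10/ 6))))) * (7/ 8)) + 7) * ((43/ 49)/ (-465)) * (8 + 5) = -888929492491294813/ 5176145805195973160 - 1425450 * sqrt(11634)/ 18486235018557047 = -0.17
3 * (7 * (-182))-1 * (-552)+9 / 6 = -3268.50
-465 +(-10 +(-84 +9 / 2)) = -1109 / 2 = -554.50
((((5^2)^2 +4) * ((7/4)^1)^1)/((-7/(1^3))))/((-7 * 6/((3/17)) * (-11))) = -0.06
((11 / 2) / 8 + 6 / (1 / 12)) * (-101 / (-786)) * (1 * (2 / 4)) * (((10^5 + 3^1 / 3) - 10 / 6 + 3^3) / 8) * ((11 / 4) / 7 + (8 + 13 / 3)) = 37680303967813 / 50706432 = 743106.99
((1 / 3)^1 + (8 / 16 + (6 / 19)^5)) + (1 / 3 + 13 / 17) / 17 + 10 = 15601442129 / 1431185222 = 10.90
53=53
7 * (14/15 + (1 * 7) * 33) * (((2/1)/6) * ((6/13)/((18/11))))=267883/1755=152.64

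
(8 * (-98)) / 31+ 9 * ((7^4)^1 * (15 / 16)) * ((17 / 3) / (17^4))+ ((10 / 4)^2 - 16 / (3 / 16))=-752980019 / 7310544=-103.00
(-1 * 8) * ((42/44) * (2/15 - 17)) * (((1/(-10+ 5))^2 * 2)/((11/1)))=0.94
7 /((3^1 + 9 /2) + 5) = 0.56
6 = 6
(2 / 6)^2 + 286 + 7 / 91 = 33484 / 117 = 286.19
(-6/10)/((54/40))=-4/9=-0.44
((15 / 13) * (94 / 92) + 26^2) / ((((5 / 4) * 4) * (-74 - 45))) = -404953 / 355810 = -1.14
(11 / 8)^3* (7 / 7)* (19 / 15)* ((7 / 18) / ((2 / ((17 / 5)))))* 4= 3009391 / 345600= 8.71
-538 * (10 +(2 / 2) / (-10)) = -26631 / 5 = -5326.20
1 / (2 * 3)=1 / 6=0.17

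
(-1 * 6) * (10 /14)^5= -18750 /16807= -1.12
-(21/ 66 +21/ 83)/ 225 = -1043/ 410850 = -0.00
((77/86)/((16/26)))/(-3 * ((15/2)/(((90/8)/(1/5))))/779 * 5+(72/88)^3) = 148269407/55553936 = 2.67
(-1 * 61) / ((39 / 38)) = -2318 / 39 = -59.44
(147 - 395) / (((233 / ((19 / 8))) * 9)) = -589 / 2097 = -0.28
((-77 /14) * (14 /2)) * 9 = -693 /2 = -346.50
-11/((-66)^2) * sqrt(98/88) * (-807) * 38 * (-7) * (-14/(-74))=-1753073 * sqrt(11)/53724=-108.23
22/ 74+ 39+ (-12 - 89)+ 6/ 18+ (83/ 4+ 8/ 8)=-17591/ 444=-39.62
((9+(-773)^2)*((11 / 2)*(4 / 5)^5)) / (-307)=-3365334016 / 959375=-3507.84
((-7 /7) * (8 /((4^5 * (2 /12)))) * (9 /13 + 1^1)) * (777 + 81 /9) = -12969 /208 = -62.35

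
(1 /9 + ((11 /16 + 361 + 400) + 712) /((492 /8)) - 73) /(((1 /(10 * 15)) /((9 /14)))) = -1547475 /328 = -4717.91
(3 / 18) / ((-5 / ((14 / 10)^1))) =-7 / 150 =-0.05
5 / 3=1.67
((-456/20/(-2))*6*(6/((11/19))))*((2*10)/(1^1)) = 14177.45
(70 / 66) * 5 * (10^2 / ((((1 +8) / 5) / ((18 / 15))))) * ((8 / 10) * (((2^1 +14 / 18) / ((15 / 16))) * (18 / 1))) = 4480000 / 297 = 15084.18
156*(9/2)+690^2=476802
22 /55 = 2 /5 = 0.40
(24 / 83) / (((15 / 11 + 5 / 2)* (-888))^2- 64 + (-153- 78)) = 2904 / 118214568115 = 0.00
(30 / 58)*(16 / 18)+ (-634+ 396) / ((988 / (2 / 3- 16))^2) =12816581 / 31846698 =0.40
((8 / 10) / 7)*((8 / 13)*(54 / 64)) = 27 / 455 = 0.06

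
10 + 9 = 19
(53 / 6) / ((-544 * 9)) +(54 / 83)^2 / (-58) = -53418601 / 5868766656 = -0.01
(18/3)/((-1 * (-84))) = 0.07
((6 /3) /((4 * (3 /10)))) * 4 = 20 /3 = 6.67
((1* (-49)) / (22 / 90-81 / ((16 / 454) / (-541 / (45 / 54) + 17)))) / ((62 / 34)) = -299880 / 16215847381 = -0.00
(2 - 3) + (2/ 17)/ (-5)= -87/ 85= -1.02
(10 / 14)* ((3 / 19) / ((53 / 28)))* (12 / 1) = 720 / 1007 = 0.71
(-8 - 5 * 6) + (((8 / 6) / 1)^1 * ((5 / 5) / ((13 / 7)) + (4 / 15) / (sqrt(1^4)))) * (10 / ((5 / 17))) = -878 / 585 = -1.50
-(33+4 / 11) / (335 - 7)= -367 / 3608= -0.10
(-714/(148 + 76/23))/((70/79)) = -30889/5800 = -5.33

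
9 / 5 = 1.80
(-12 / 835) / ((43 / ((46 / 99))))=-184 / 1184865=-0.00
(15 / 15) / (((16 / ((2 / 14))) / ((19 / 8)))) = 19 / 896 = 0.02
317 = 317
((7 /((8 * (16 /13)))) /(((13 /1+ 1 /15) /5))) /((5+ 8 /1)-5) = 975 /28672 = 0.03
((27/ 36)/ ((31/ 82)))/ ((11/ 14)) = 861/ 341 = 2.52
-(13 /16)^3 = -2197 /4096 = -0.54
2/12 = 1/6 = 0.17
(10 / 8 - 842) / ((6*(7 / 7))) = -1121 / 8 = -140.12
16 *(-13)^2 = 2704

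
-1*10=-10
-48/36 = -4/3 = -1.33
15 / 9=5 / 3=1.67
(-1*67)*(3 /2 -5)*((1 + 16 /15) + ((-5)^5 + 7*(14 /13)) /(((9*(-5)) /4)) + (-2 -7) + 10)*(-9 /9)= -12811673 /195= -65700.89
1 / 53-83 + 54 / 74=-161295 / 1961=-82.25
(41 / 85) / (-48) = -41 / 4080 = -0.01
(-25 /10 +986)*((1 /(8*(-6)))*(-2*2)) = 1967 /24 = 81.96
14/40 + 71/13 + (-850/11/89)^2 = 1636054351/249194660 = 6.57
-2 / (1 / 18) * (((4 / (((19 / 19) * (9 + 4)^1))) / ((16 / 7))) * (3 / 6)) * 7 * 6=-101.77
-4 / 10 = -2 / 5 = -0.40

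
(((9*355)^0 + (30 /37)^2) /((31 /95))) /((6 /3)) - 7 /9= 1.76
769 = 769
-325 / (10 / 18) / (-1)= 585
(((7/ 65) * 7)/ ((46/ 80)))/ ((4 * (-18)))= -49/ 2691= -0.02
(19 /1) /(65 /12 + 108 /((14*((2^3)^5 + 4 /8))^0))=228 /1361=0.17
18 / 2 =9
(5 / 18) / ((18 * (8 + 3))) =5 / 3564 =0.00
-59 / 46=-1.28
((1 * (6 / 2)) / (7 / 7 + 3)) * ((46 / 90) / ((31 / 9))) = 0.11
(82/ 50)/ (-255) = -41/ 6375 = -0.01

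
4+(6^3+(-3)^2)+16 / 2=237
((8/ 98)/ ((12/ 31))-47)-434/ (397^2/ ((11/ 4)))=-2168420293/ 46337046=-46.80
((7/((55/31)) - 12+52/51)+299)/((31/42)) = 11465468/28985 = 395.57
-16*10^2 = -1600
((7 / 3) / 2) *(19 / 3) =133 / 18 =7.39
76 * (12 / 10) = 456 / 5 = 91.20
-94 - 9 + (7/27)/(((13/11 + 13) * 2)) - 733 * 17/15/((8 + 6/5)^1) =-37449929/193752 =-193.29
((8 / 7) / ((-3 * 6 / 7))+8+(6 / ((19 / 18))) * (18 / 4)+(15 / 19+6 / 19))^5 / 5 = 1376145938484281875 / 146211169851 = 9412043.83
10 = 10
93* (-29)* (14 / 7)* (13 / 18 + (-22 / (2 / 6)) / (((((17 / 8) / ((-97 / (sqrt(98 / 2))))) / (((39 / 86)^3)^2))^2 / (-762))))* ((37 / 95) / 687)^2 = -16296629881368871029040121706104527 / 57847862487563990093967920735909400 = -0.28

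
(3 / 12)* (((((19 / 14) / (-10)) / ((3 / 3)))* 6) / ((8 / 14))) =-57 / 160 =-0.36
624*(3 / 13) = 144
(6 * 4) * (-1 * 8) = -192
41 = 41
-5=-5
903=903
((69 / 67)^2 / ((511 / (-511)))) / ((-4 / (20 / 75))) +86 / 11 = 1947727 / 246895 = 7.89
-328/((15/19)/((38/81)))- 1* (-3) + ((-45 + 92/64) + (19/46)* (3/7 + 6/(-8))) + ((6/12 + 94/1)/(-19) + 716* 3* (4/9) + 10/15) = 42504253301/59466960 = 714.75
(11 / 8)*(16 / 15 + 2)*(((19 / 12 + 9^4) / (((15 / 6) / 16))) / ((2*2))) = 19924003 / 450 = 44275.56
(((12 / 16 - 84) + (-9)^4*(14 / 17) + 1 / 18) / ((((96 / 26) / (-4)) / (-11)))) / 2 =465583547 / 14688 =31698.23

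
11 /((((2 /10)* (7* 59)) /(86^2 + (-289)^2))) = 5000435 /413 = 12107.59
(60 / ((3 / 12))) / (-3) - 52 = -132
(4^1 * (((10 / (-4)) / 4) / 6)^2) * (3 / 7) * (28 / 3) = 25 / 144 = 0.17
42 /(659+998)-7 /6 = -11347 /9942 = -1.14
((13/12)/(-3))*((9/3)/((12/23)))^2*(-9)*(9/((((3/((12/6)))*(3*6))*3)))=6877/576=11.94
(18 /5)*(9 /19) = 162 /95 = 1.71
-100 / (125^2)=-4 / 625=-0.01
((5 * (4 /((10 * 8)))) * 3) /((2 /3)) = 9 /8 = 1.12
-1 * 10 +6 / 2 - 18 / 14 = -58 / 7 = -8.29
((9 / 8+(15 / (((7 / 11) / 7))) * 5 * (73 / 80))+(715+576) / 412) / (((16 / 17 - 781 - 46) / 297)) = -2099799999 / 7714288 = -272.20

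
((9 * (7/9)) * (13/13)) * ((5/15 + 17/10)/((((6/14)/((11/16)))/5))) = 32879/288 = 114.16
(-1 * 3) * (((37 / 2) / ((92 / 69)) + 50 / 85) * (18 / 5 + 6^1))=-35406 / 85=-416.54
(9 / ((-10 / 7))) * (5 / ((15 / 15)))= -63 / 2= -31.50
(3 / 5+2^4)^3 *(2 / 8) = 571787 / 500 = 1143.57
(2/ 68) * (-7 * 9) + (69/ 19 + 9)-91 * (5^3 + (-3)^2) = -7870361/ 646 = -12183.22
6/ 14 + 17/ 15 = 1.56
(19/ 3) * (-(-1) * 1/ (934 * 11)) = 19/ 30822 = 0.00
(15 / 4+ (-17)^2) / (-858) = -1171 / 3432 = -0.34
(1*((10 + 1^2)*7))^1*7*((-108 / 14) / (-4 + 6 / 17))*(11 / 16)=388773 / 496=783.82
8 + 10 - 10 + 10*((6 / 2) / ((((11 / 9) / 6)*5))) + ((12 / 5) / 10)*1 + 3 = 11191 / 275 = 40.69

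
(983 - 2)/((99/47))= 465.73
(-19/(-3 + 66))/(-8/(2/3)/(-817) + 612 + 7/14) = -31046/63053487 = -0.00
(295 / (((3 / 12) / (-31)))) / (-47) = 36580 / 47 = 778.30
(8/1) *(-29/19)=-232/19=-12.21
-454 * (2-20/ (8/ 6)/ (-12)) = -2951/ 2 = -1475.50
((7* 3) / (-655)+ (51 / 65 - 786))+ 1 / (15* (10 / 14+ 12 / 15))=-1063075133 / 1353885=-785.20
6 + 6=12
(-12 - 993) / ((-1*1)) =1005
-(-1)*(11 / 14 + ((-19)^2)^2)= 1824505 / 14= 130321.79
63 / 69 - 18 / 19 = -15 / 437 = -0.03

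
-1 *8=-8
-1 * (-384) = 384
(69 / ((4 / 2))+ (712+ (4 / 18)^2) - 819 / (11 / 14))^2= 87506.07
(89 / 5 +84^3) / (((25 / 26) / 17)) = 10479321.42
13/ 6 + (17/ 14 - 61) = -1210/ 21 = -57.62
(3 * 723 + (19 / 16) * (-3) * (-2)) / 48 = 5803 / 128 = 45.34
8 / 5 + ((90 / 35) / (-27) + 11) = 12.50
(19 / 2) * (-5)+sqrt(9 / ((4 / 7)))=-95 / 2+3 * sqrt(7) / 2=-43.53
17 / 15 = 1.13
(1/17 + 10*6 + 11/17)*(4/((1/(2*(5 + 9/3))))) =66048/17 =3885.18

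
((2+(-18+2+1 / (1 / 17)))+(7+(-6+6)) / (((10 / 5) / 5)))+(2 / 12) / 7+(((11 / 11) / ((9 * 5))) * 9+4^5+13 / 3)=36717 / 35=1049.06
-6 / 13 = -0.46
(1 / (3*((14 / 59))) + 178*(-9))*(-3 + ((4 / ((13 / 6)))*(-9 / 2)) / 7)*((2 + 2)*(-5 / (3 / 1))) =-85375750 / 1911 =-44675.95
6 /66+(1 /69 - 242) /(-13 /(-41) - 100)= 7812350 /3102033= 2.52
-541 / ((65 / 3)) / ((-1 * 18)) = 541 / 390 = 1.39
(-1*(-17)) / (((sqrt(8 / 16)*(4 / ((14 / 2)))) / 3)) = 357*sqrt(2) / 4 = 126.22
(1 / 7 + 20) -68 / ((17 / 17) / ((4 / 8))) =-97 / 7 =-13.86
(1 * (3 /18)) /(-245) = -1 /1470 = -0.00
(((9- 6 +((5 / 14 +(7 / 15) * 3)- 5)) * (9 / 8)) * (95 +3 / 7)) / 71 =-0.37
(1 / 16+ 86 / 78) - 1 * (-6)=4471 / 624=7.17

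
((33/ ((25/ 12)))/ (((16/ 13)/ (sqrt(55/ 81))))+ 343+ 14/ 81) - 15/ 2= 143 * sqrt(55)/ 100+ 54379/ 162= 346.28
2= 2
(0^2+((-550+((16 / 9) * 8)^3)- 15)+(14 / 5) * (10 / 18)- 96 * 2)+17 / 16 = 24755321 / 11664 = 2122.37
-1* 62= -62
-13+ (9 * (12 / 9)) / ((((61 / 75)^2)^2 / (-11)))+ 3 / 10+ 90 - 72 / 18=-228.35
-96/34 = -48/17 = -2.82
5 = 5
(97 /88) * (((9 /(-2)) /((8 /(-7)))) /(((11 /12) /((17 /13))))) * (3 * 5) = 4674915 /50336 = 92.87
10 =10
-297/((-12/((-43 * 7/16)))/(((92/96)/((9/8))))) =-76153/192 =-396.63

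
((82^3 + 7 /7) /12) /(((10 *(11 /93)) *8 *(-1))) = -17092439 /3520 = -4855.81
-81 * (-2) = 162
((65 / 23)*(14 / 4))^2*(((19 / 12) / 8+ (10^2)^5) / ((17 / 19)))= 3776136000074736025 / 3453312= 1093482430801.14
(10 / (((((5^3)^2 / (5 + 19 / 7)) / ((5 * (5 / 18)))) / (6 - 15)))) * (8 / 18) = -24 / 875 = -0.03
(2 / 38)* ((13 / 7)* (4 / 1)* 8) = 416 / 133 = 3.13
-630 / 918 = -35 / 51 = -0.69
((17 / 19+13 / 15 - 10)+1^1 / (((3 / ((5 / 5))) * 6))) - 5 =-22543 / 1710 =-13.18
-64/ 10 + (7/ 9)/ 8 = -2269/ 360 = -6.30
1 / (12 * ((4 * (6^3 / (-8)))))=-1 / 1296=-0.00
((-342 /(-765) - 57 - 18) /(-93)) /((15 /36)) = 25348 /13175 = 1.92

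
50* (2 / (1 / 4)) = 400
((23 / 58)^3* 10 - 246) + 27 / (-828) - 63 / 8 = -1136631281 / 4487576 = -253.28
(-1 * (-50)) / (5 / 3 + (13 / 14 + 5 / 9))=6300 / 397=15.87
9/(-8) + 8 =6.88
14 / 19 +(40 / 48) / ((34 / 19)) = 4661 / 3876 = 1.20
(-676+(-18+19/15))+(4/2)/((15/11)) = -10369/15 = -691.27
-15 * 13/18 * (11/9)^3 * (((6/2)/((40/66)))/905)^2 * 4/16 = -2093663/14152752000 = -0.00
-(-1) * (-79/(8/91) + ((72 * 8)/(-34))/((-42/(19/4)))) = -853667/952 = -896.71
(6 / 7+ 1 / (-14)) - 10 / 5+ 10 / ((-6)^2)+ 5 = 256 / 63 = 4.06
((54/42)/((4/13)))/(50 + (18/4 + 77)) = 117/3682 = 0.03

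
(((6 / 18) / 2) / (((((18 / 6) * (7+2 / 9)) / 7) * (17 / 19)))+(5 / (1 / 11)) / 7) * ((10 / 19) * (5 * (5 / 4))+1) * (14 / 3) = 6654801 / 41990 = 158.49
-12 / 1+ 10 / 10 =-11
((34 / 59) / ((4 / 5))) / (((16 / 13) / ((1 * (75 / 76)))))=82875 / 143488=0.58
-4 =-4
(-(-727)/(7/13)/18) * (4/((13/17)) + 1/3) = 417.35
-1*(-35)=35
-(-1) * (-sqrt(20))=-2 * sqrt(5)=-4.47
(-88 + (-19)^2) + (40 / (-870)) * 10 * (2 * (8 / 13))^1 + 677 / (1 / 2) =1839497 / 1131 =1626.43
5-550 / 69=-2.97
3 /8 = 0.38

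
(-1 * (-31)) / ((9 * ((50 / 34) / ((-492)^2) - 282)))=-14174192 / 1160454791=-0.01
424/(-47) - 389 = -18707/47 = -398.02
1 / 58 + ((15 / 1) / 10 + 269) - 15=7410 / 29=255.52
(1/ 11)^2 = 1/ 121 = 0.01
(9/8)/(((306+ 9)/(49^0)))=1/280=0.00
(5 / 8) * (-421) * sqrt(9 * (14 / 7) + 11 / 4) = -2105 * sqrt(83) / 16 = -1198.59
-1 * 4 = -4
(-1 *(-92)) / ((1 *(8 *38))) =23 / 76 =0.30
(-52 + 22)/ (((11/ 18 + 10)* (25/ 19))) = -2052/ 955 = -2.15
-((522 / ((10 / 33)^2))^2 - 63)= -80785966941 / 2500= -32314386.78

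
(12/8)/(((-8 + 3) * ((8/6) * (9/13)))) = -0.32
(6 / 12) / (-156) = -1 / 312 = -0.00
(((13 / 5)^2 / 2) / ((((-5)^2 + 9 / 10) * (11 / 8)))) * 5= 1352 / 2849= 0.47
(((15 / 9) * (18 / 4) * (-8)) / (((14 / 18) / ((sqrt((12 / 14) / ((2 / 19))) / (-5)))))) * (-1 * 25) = -2700 * sqrt(399) / 49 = -1100.66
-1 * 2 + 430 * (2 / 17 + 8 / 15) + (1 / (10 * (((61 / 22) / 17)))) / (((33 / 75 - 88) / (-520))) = 174312386 / 619089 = 281.56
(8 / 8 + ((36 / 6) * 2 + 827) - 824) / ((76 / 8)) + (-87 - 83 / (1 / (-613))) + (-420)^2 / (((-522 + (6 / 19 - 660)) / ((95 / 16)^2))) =103589297645 / 2275136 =45531.04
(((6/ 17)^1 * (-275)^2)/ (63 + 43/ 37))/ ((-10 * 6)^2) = 111925/ 968592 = 0.12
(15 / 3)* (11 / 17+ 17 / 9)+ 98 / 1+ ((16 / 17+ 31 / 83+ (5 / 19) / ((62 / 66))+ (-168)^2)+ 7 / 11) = 2331470946509 / 82276821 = 28336.91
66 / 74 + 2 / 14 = 268 / 259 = 1.03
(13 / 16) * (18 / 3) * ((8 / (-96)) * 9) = -117 / 32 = -3.66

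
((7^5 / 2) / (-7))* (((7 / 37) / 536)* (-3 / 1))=50421 / 39664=1.27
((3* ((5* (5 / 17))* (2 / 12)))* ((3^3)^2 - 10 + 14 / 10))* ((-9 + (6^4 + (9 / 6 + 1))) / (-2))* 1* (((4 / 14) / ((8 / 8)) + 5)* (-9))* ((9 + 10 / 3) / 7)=95380536765 / 3332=28625611.27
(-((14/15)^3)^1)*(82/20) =-56252/16875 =-3.33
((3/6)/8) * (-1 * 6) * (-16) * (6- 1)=30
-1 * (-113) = 113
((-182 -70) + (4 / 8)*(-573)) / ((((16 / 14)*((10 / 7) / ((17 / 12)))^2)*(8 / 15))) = -868.81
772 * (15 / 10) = 1158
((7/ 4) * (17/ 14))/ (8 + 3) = 17/ 88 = 0.19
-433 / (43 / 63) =-27279 / 43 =-634.40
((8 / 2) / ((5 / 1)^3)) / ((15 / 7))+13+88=189403 / 1875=101.01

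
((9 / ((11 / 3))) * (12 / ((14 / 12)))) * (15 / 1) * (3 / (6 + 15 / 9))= 262440 / 1771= 148.19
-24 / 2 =-12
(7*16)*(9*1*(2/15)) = 134.40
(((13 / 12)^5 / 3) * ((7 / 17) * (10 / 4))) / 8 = 12995255 / 203046912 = 0.06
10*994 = 9940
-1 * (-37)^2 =-1369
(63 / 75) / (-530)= -0.00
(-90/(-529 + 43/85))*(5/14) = 6375/104818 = 0.06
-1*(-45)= 45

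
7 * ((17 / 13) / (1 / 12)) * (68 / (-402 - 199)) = -97104 / 7813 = -12.43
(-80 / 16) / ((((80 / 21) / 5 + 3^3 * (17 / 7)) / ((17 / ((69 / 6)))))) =-0.11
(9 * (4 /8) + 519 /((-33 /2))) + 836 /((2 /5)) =45387 /22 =2063.05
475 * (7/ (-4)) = -3325/ 4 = -831.25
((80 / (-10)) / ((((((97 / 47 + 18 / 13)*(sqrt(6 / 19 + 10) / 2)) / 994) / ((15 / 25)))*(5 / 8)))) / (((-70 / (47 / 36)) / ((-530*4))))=-13831945088*sqrt(19) / 1106175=-54504.98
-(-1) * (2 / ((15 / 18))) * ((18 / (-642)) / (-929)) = 36 / 497015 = 0.00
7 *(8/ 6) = 28/ 3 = 9.33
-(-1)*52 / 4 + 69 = 82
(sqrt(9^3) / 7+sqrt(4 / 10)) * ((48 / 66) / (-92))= -0.04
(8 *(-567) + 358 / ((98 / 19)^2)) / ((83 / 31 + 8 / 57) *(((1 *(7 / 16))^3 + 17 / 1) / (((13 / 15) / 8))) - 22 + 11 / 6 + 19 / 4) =-9823842829056 / 931729310855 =-10.54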